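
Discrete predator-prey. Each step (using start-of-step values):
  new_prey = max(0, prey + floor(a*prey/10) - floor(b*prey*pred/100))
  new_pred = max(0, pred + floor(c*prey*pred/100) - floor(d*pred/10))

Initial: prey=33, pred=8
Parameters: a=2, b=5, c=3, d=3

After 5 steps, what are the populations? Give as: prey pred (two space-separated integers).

Step 1: prey: 33+6-13=26; pred: 8+7-2=13
Step 2: prey: 26+5-16=15; pred: 13+10-3=20
Step 3: prey: 15+3-15=3; pred: 20+9-6=23
Step 4: prey: 3+0-3=0; pred: 23+2-6=19
Step 5: prey: 0+0-0=0; pred: 19+0-5=14

Answer: 0 14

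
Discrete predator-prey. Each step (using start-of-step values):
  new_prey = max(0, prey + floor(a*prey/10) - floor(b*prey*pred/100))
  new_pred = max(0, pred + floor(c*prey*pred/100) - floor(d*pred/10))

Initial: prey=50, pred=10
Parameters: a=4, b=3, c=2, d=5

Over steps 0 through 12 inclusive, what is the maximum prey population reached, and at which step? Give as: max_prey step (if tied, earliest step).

Answer: 55 1

Derivation:
Step 1: prey: 50+20-15=55; pred: 10+10-5=15
Step 2: prey: 55+22-24=53; pred: 15+16-7=24
Step 3: prey: 53+21-38=36; pred: 24+25-12=37
Step 4: prey: 36+14-39=11; pred: 37+26-18=45
Step 5: prey: 11+4-14=1; pred: 45+9-22=32
Step 6: prey: 1+0-0=1; pred: 32+0-16=16
Step 7: prey: 1+0-0=1; pred: 16+0-8=8
Step 8: prey: 1+0-0=1; pred: 8+0-4=4
Step 9: prey: 1+0-0=1; pred: 4+0-2=2
Step 10: prey: 1+0-0=1; pred: 2+0-1=1
Step 11: prey: 1+0-0=1; pred: 1+0-0=1
Step 12: prey: 1+0-0=1; pred: 1+0-0=1
Max prey = 55 at step 1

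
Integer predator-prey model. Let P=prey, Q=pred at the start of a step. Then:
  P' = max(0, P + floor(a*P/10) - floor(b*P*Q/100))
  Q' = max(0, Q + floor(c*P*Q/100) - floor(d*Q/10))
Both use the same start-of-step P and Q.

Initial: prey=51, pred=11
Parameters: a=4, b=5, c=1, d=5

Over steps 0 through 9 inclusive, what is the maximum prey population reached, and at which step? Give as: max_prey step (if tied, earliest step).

Step 1: prey: 51+20-28=43; pred: 11+5-5=11
Step 2: prey: 43+17-23=37; pred: 11+4-5=10
Step 3: prey: 37+14-18=33; pred: 10+3-5=8
Step 4: prey: 33+13-13=33; pred: 8+2-4=6
Step 5: prey: 33+13-9=37; pred: 6+1-3=4
Step 6: prey: 37+14-7=44; pred: 4+1-2=3
Step 7: prey: 44+17-6=55; pred: 3+1-1=3
Step 8: prey: 55+22-8=69; pred: 3+1-1=3
Step 9: prey: 69+27-10=86; pred: 3+2-1=4
Max prey = 86 at step 9

Answer: 86 9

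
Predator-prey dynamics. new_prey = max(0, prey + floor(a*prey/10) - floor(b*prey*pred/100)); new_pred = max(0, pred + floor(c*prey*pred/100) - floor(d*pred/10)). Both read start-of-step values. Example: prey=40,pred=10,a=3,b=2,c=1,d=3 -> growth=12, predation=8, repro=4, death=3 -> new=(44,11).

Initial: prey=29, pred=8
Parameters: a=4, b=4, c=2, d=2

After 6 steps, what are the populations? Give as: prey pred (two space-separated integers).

Step 1: prey: 29+11-9=31; pred: 8+4-1=11
Step 2: prey: 31+12-13=30; pred: 11+6-2=15
Step 3: prey: 30+12-18=24; pred: 15+9-3=21
Step 4: prey: 24+9-20=13; pred: 21+10-4=27
Step 5: prey: 13+5-14=4; pred: 27+7-5=29
Step 6: prey: 4+1-4=1; pred: 29+2-5=26

Answer: 1 26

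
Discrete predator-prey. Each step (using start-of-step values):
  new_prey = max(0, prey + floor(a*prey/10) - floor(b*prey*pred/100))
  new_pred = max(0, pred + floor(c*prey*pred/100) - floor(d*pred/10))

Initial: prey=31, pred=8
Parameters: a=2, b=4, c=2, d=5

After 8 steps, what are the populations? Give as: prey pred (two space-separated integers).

Step 1: prey: 31+6-9=28; pred: 8+4-4=8
Step 2: prey: 28+5-8=25; pred: 8+4-4=8
Step 3: prey: 25+5-8=22; pred: 8+4-4=8
Step 4: prey: 22+4-7=19; pred: 8+3-4=7
Step 5: prey: 19+3-5=17; pred: 7+2-3=6
Step 6: prey: 17+3-4=16; pred: 6+2-3=5
Step 7: prey: 16+3-3=16; pred: 5+1-2=4
Step 8: prey: 16+3-2=17; pred: 4+1-2=3

Answer: 17 3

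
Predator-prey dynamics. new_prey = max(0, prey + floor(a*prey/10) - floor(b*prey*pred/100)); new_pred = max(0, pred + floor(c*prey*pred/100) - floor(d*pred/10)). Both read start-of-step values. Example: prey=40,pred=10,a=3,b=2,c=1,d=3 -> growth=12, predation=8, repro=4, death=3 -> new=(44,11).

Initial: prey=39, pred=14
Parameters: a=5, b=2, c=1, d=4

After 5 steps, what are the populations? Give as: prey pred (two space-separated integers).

Step 1: prey: 39+19-10=48; pred: 14+5-5=14
Step 2: prey: 48+24-13=59; pred: 14+6-5=15
Step 3: prey: 59+29-17=71; pred: 15+8-6=17
Step 4: prey: 71+35-24=82; pred: 17+12-6=23
Step 5: prey: 82+41-37=86; pred: 23+18-9=32

Answer: 86 32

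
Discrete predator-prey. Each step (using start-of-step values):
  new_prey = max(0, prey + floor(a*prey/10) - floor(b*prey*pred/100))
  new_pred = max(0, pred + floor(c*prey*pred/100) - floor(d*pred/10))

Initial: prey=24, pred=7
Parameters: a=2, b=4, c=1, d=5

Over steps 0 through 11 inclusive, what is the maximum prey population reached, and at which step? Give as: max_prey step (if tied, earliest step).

Step 1: prey: 24+4-6=22; pred: 7+1-3=5
Step 2: prey: 22+4-4=22; pred: 5+1-2=4
Step 3: prey: 22+4-3=23; pred: 4+0-2=2
Step 4: prey: 23+4-1=26; pred: 2+0-1=1
Step 5: prey: 26+5-1=30; pred: 1+0-0=1
Step 6: prey: 30+6-1=35; pred: 1+0-0=1
Step 7: prey: 35+7-1=41; pred: 1+0-0=1
Step 8: prey: 41+8-1=48; pred: 1+0-0=1
Step 9: prey: 48+9-1=56; pred: 1+0-0=1
Step 10: prey: 56+11-2=65; pred: 1+0-0=1
Step 11: prey: 65+13-2=76; pred: 1+0-0=1
Max prey = 76 at step 11

Answer: 76 11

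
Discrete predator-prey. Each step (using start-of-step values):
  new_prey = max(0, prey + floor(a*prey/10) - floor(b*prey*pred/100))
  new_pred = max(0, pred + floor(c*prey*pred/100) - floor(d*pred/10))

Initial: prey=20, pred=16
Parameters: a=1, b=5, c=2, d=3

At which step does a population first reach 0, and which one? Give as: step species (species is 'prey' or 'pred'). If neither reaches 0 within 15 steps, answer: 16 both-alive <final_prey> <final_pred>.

Answer: 16 both-alive 1 3

Derivation:
Step 1: prey: 20+2-16=6; pred: 16+6-4=18
Step 2: prey: 6+0-5=1; pred: 18+2-5=15
Step 3: prey: 1+0-0=1; pred: 15+0-4=11
Step 4: prey: 1+0-0=1; pred: 11+0-3=8
Step 5: prey: 1+0-0=1; pred: 8+0-2=6
Step 6: prey: 1+0-0=1; pred: 6+0-1=5
Step 7: prey: 1+0-0=1; pred: 5+0-1=4
Step 8: prey: 1+0-0=1; pred: 4+0-1=3
Step 9: prey: 1+0-0=1; pred: 3+0-0=3
Steps 10-15: state stable at prey=1, pred=3 (no change)
No extinction within 15 steps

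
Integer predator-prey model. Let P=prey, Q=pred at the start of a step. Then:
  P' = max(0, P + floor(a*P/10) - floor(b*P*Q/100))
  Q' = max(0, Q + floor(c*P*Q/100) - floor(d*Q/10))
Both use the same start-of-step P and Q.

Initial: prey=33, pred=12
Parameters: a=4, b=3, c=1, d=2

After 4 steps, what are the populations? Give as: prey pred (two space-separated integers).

Answer: 30 19

Derivation:
Step 1: prey: 33+13-11=35; pred: 12+3-2=13
Step 2: prey: 35+14-13=36; pred: 13+4-2=15
Step 3: prey: 36+14-16=34; pred: 15+5-3=17
Step 4: prey: 34+13-17=30; pred: 17+5-3=19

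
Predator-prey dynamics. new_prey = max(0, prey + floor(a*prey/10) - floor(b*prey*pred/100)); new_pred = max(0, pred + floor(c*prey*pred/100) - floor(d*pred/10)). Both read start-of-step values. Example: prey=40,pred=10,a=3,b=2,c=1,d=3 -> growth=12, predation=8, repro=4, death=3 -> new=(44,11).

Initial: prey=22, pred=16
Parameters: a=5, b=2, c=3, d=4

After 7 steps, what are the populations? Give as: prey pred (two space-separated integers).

Step 1: prey: 22+11-7=26; pred: 16+10-6=20
Step 2: prey: 26+13-10=29; pred: 20+15-8=27
Step 3: prey: 29+14-15=28; pred: 27+23-10=40
Step 4: prey: 28+14-22=20; pred: 40+33-16=57
Step 5: prey: 20+10-22=8; pred: 57+34-22=69
Step 6: prey: 8+4-11=1; pred: 69+16-27=58
Step 7: prey: 1+0-1=0; pred: 58+1-23=36

Answer: 0 36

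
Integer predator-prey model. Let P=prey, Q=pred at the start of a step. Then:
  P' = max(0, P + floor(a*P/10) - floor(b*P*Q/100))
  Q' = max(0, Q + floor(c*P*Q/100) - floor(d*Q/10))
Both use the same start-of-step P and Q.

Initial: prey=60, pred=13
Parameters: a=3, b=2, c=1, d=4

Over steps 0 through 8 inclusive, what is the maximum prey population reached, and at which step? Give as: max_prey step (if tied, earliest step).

Answer: 63 1

Derivation:
Step 1: prey: 60+18-15=63; pred: 13+7-5=15
Step 2: prey: 63+18-18=63; pred: 15+9-6=18
Step 3: prey: 63+18-22=59; pred: 18+11-7=22
Step 4: prey: 59+17-25=51; pred: 22+12-8=26
Step 5: prey: 51+15-26=40; pred: 26+13-10=29
Step 6: prey: 40+12-23=29; pred: 29+11-11=29
Step 7: prey: 29+8-16=21; pred: 29+8-11=26
Step 8: prey: 21+6-10=17; pred: 26+5-10=21
Max prey = 63 at step 1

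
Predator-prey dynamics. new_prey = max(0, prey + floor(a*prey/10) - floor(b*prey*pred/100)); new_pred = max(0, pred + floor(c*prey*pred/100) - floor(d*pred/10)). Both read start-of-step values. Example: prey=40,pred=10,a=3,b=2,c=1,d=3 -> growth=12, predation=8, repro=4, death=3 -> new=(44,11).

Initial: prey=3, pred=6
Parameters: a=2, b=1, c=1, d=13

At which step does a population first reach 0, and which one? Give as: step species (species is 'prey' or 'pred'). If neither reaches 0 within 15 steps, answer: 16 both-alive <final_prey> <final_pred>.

Step 1: prey: 3+0-0=3; pred: 6+0-7=0
First extinction: pred at step 1

Answer: 1 pred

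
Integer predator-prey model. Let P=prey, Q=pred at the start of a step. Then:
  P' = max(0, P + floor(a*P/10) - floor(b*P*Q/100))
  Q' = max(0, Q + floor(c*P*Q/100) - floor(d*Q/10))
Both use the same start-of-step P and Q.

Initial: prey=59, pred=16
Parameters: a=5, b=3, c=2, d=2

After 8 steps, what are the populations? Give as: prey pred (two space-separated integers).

Answer: 0 32

Derivation:
Step 1: prey: 59+29-28=60; pred: 16+18-3=31
Step 2: prey: 60+30-55=35; pred: 31+37-6=62
Step 3: prey: 35+17-65=0; pred: 62+43-12=93
Step 4: prey: 0+0-0=0; pred: 93+0-18=75
Step 5: prey: 0+0-0=0; pred: 75+0-15=60
Step 6: prey: 0+0-0=0; pred: 60+0-12=48
Step 7: prey: 0+0-0=0; pred: 48+0-9=39
Step 8: prey: 0+0-0=0; pred: 39+0-7=32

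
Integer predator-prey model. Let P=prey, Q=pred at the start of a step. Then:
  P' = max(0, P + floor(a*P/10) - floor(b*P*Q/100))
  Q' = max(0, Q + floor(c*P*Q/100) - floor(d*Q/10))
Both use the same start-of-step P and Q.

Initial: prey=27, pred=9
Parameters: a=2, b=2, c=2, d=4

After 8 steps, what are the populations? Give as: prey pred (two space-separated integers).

Answer: 15 17

Derivation:
Step 1: prey: 27+5-4=28; pred: 9+4-3=10
Step 2: prey: 28+5-5=28; pred: 10+5-4=11
Step 3: prey: 28+5-6=27; pred: 11+6-4=13
Step 4: prey: 27+5-7=25; pred: 13+7-5=15
Step 5: prey: 25+5-7=23; pred: 15+7-6=16
Step 6: prey: 23+4-7=20; pred: 16+7-6=17
Step 7: prey: 20+4-6=18; pred: 17+6-6=17
Step 8: prey: 18+3-6=15; pred: 17+6-6=17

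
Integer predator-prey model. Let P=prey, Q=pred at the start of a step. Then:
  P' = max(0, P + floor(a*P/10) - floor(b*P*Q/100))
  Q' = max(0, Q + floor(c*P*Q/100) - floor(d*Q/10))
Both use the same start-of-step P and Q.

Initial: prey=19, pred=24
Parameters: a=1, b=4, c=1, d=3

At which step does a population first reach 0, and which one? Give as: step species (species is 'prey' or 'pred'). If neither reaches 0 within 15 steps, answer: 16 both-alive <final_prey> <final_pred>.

Step 1: prey: 19+1-18=2; pred: 24+4-7=21
Step 2: prey: 2+0-1=1; pred: 21+0-6=15
Step 3: prey: 1+0-0=1; pred: 15+0-4=11
Step 4: prey: 1+0-0=1; pred: 11+0-3=8
Step 5: prey: 1+0-0=1; pred: 8+0-2=6
Step 6: prey: 1+0-0=1; pred: 6+0-1=5
Step 7: prey: 1+0-0=1; pred: 5+0-1=4
Step 8: prey: 1+0-0=1; pred: 4+0-1=3
Step 9: prey: 1+0-0=1; pred: 3+0-0=3
Steps 10-15: state stable at prey=1, pred=3 (no change)
No extinction within 15 steps

Answer: 16 both-alive 1 3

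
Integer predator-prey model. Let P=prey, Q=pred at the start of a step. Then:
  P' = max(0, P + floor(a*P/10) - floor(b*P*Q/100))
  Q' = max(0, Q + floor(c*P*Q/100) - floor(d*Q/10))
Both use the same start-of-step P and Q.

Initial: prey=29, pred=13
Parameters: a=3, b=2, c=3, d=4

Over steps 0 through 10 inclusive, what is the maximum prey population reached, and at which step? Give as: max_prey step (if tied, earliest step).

Step 1: prey: 29+8-7=30; pred: 13+11-5=19
Step 2: prey: 30+9-11=28; pred: 19+17-7=29
Step 3: prey: 28+8-16=20; pred: 29+24-11=42
Step 4: prey: 20+6-16=10; pred: 42+25-16=51
Step 5: prey: 10+3-10=3; pred: 51+15-20=46
Step 6: prey: 3+0-2=1; pred: 46+4-18=32
Step 7: prey: 1+0-0=1; pred: 32+0-12=20
Step 8: prey: 1+0-0=1; pred: 20+0-8=12
Step 9: prey: 1+0-0=1; pred: 12+0-4=8
Step 10: prey: 1+0-0=1; pred: 8+0-3=5
Max prey = 30 at step 1

Answer: 30 1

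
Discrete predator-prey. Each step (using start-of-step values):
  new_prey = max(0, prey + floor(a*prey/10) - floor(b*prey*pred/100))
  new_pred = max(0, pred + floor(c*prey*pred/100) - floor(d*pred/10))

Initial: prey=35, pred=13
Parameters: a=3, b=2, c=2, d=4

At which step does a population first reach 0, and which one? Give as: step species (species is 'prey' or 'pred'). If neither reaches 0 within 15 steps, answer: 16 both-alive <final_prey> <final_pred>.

Answer: 16 both-alive 14 2

Derivation:
Step 1: prey: 35+10-9=36; pred: 13+9-5=17
Step 2: prey: 36+10-12=34; pred: 17+12-6=23
Step 3: prey: 34+10-15=29; pred: 23+15-9=29
Step 4: prey: 29+8-16=21; pred: 29+16-11=34
Step 5: prey: 21+6-14=13; pred: 34+14-13=35
Step 6: prey: 13+3-9=7; pred: 35+9-14=30
Step 7: prey: 7+2-4=5; pred: 30+4-12=22
Step 8: prey: 5+1-2=4; pred: 22+2-8=16
Step 9: prey: 4+1-1=4; pred: 16+1-6=11
Step 10: prey: 4+1-0=5; pred: 11+0-4=7
Step 11: prey: 5+1-0=6; pred: 7+0-2=5
Step 12: prey: 6+1-0=7; pred: 5+0-2=3
Step 13: prey: 7+2-0=9; pred: 3+0-1=2
Step 14: prey: 9+2-0=11; pred: 2+0-0=2
Step 15: prey: 11+3-0=14; pred: 2+0-0=2
No extinction within 15 steps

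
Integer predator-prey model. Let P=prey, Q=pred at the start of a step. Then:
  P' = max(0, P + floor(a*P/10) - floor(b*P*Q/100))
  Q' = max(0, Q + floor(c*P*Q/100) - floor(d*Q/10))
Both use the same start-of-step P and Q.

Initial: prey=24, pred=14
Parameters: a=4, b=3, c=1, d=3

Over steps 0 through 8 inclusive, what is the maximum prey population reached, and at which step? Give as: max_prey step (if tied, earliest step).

Answer: 43 8

Derivation:
Step 1: prey: 24+9-10=23; pred: 14+3-4=13
Step 2: prey: 23+9-8=24; pred: 13+2-3=12
Step 3: prey: 24+9-8=25; pred: 12+2-3=11
Step 4: prey: 25+10-8=27; pred: 11+2-3=10
Step 5: prey: 27+10-8=29; pred: 10+2-3=9
Step 6: prey: 29+11-7=33; pred: 9+2-2=9
Step 7: prey: 33+13-8=38; pred: 9+2-2=9
Step 8: prey: 38+15-10=43; pred: 9+3-2=10
Max prey = 43 at step 8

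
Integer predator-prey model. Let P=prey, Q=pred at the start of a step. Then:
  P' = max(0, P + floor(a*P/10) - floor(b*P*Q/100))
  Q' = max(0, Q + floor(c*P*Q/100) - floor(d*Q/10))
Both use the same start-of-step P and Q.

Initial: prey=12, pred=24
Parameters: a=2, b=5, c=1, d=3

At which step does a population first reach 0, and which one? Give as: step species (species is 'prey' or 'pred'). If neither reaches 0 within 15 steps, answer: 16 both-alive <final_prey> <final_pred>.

Answer: 1 prey

Derivation:
Step 1: prey: 12+2-14=0; pred: 24+2-7=19
First extinction: prey at step 1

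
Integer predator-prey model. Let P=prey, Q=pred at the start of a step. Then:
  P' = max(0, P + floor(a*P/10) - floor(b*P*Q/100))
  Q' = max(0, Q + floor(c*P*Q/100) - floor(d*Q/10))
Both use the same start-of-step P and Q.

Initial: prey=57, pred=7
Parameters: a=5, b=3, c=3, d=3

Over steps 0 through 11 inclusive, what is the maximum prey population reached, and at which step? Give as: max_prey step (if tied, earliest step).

Answer: 76 2

Derivation:
Step 1: prey: 57+28-11=74; pred: 7+11-2=16
Step 2: prey: 74+37-35=76; pred: 16+35-4=47
Step 3: prey: 76+38-107=7; pred: 47+107-14=140
Step 4: prey: 7+3-29=0; pred: 140+29-42=127
Step 5: prey: 0+0-0=0; pred: 127+0-38=89
Step 6: prey: 0+0-0=0; pred: 89+0-26=63
Step 7: prey: 0+0-0=0; pred: 63+0-18=45
Step 8: prey: 0+0-0=0; pred: 45+0-13=32
Step 9: prey: 0+0-0=0; pred: 32+0-9=23
Step 10: prey: 0+0-0=0; pred: 23+0-6=17
Step 11: prey: 0+0-0=0; pred: 17+0-5=12
Max prey = 76 at step 2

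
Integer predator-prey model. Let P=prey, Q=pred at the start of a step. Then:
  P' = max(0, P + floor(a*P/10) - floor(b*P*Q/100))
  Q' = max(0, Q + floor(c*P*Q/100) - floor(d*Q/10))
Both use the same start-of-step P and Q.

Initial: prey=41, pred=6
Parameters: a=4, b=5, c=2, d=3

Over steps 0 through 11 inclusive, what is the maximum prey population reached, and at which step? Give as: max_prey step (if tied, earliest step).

Answer: 45 1

Derivation:
Step 1: prey: 41+16-12=45; pred: 6+4-1=9
Step 2: prey: 45+18-20=43; pred: 9+8-2=15
Step 3: prey: 43+17-32=28; pred: 15+12-4=23
Step 4: prey: 28+11-32=7; pred: 23+12-6=29
Step 5: prey: 7+2-10=0; pred: 29+4-8=25
Step 6: prey: 0+0-0=0; pred: 25+0-7=18
Step 7: prey: 0+0-0=0; pred: 18+0-5=13
Step 8: prey: 0+0-0=0; pred: 13+0-3=10
Step 9: prey: 0+0-0=0; pred: 10+0-3=7
Step 10: prey: 0+0-0=0; pred: 7+0-2=5
Step 11: prey: 0+0-0=0; pred: 5+0-1=4
Max prey = 45 at step 1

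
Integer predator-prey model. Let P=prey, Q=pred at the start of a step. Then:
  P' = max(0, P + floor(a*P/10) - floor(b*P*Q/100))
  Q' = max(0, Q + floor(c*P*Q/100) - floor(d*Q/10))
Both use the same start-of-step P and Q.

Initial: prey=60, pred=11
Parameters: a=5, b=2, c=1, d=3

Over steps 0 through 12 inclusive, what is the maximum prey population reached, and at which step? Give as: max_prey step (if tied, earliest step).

Step 1: prey: 60+30-13=77; pred: 11+6-3=14
Step 2: prey: 77+38-21=94; pred: 14+10-4=20
Step 3: prey: 94+47-37=104; pred: 20+18-6=32
Step 4: prey: 104+52-66=90; pred: 32+33-9=56
Step 5: prey: 90+45-100=35; pred: 56+50-16=90
Step 6: prey: 35+17-63=0; pred: 90+31-27=94
Step 7: prey: 0+0-0=0; pred: 94+0-28=66
Step 8: prey: 0+0-0=0; pred: 66+0-19=47
Step 9: prey: 0+0-0=0; pred: 47+0-14=33
Step 10: prey: 0+0-0=0; pred: 33+0-9=24
Step 11: prey: 0+0-0=0; pred: 24+0-7=17
Step 12: prey: 0+0-0=0; pred: 17+0-5=12
Max prey = 104 at step 3

Answer: 104 3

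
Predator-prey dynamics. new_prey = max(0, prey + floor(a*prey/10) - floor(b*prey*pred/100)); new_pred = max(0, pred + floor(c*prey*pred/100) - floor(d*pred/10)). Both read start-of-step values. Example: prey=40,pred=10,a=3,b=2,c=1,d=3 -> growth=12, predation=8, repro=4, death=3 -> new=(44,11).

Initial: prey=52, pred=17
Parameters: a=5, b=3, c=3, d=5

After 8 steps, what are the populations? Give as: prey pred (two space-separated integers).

Step 1: prey: 52+26-26=52; pred: 17+26-8=35
Step 2: prey: 52+26-54=24; pred: 35+54-17=72
Step 3: prey: 24+12-51=0; pred: 72+51-36=87
Step 4: prey: 0+0-0=0; pred: 87+0-43=44
Step 5: prey: 0+0-0=0; pred: 44+0-22=22
Step 6: prey: 0+0-0=0; pred: 22+0-11=11
Step 7: prey: 0+0-0=0; pred: 11+0-5=6
Step 8: prey: 0+0-0=0; pred: 6+0-3=3

Answer: 0 3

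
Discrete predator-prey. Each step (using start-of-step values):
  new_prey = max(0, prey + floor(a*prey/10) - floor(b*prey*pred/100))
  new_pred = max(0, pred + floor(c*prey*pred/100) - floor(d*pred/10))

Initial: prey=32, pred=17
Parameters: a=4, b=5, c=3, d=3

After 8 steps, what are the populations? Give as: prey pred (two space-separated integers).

Answer: 0 5

Derivation:
Step 1: prey: 32+12-27=17; pred: 17+16-5=28
Step 2: prey: 17+6-23=0; pred: 28+14-8=34
Step 3: prey: 0+0-0=0; pred: 34+0-10=24
Step 4: prey: 0+0-0=0; pred: 24+0-7=17
Step 5: prey: 0+0-0=0; pred: 17+0-5=12
Step 6: prey: 0+0-0=0; pred: 12+0-3=9
Step 7: prey: 0+0-0=0; pred: 9+0-2=7
Step 8: prey: 0+0-0=0; pred: 7+0-2=5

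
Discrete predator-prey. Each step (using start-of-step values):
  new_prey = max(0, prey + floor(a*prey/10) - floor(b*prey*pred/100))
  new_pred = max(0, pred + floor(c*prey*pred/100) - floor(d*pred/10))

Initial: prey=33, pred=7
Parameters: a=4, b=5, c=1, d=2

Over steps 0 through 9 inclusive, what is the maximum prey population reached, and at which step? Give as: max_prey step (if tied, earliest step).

Answer: 35 1

Derivation:
Step 1: prey: 33+13-11=35; pred: 7+2-1=8
Step 2: prey: 35+14-14=35; pred: 8+2-1=9
Step 3: prey: 35+14-15=34; pred: 9+3-1=11
Step 4: prey: 34+13-18=29; pred: 11+3-2=12
Step 5: prey: 29+11-17=23; pred: 12+3-2=13
Step 6: prey: 23+9-14=18; pred: 13+2-2=13
Step 7: prey: 18+7-11=14; pred: 13+2-2=13
Step 8: prey: 14+5-9=10; pred: 13+1-2=12
Step 9: prey: 10+4-6=8; pred: 12+1-2=11
Max prey = 35 at step 1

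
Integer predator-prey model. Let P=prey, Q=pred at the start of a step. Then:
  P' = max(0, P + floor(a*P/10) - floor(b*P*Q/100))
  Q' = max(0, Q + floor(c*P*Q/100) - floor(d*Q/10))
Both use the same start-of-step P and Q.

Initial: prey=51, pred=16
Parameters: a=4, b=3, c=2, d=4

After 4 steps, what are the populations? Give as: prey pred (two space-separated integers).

Answer: 0 34

Derivation:
Step 1: prey: 51+20-24=47; pred: 16+16-6=26
Step 2: prey: 47+18-36=29; pred: 26+24-10=40
Step 3: prey: 29+11-34=6; pred: 40+23-16=47
Step 4: prey: 6+2-8=0; pred: 47+5-18=34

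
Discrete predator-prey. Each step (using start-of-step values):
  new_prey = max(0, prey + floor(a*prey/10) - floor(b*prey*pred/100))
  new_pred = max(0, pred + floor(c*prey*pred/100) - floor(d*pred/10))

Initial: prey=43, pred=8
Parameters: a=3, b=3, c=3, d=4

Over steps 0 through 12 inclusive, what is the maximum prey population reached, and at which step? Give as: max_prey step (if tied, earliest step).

Step 1: prey: 43+12-10=45; pred: 8+10-3=15
Step 2: prey: 45+13-20=38; pred: 15+20-6=29
Step 3: prey: 38+11-33=16; pred: 29+33-11=51
Step 4: prey: 16+4-24=0; pred: 51+24-20=55
Step 5: prey: 0+0-0=0; pred: 55+0-22=33
Step 6: prey: 0+0-0=0; pred: 33+0-13=20
Step 7: prey: 0+0-0=0; pred: 20+0-8=12
Step 8: prey: 0+0-0=0; pred: 12+0-4=8
Step 9: prey: 0+0-0=0; pred: 8+0-3=5
Step 10: prey: 0+0-0=0; pred: 5+0-2=3
Step 11: prey: 0+0-0=0; pred: 3+0-1=2
Step 12: prey: 0+0-0=0; pred: 2+0-0=2
Max prey = 45 at step 1

Answer: 45 1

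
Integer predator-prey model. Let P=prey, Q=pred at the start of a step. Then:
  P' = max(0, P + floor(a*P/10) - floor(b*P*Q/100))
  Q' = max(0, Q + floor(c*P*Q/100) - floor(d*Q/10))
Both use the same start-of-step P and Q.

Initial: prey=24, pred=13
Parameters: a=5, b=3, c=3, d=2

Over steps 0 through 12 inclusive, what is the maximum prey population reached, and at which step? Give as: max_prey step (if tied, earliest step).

Step 1: prey: 24+12-9=27; pred: 13+9-2=20
Step 2: prey: 27+13-16=24; pred: 20+16-4=32
Step 3: prey: 24+12-23=13; pred: 32+23-6=49
Step 4: prey: 13+6-19=0; pred: 49+19-9=59
Step 5: prey: 0+0-0=0; pred: 59+0-11=48
Step 6: prey: 0+0-0=0; pred: 48+0-9=39
Step 7: prey: 0+0-0=0; pred: 39+0-7=32
Step 8: prey: 0+0-0=0; pred: 32+0-6=26
Step 9: prey: 0+0-0=0; pred: 26+0-5=21
Step 10: prey: 0+0-0=0; pred: 21+0-4=17
Step 11: prey: 0+0-0=0; pred: 17+0-3=14
Step 12: prey: 0+0-0=0; pred: 14+0-2=12
Max prey = 27 at step 1

Answer: 27 1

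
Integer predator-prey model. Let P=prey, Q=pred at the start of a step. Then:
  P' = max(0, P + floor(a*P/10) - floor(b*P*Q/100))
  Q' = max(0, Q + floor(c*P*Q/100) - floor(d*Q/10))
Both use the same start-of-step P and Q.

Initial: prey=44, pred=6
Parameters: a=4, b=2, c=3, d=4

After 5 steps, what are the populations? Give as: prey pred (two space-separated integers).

Step 1: prey: 44+17-5=56; pred: 6+7-2=11
Step 2: prey: 56+22-12=66; pred: 11+18-4=25
Step 3: prey: 66+26-33=59; pred: 25+49-10=64
Step 4: prey: 59+23-75=7; pred: 64+113-25=152
Step 5: prey: 7+2-21=0; pred: 152+31-60=123

Answer: 0 123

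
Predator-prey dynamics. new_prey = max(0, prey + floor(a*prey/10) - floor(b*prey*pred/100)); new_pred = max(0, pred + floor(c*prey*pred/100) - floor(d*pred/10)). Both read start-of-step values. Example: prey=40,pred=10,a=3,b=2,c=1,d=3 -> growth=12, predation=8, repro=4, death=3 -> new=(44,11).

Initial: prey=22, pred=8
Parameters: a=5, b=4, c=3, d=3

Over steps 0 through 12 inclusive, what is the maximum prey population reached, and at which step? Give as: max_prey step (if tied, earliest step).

Step 1: prey: 22+11-7=26; pred: 8+5-2=11
Step 2: prey: 26+13-11=28; pred: 11+8-3=16
Step 3: prey: 28+14-17=25; pred: 16+13-4=25
Step 4: prey: 25+12-25=12; pred: 25+18-7=36
Step 5: prey: 12+6-17=1; pred: 36+12-10=38
Step 6: prey: 1+0-1=0; pred: 38+1-11=28
Step 7: prey: 0+0-0=0; pred: 28+0-8=20
Step 8: prey: 0+0-0=0; pred: 20+0-6=14
Step 9: prey: 0+0-0=0; pred: 14+0-4=10
Step 10: prey: 0+0-0=0; pred: 10+0-3=7
Step 11: prey: 0+0-0=0; pred: 7+0-2=5
Step 12: prey: 0+0-0=0; pred: 5+0-1=4
Max prey = 28 at step 2

Answer: 28 2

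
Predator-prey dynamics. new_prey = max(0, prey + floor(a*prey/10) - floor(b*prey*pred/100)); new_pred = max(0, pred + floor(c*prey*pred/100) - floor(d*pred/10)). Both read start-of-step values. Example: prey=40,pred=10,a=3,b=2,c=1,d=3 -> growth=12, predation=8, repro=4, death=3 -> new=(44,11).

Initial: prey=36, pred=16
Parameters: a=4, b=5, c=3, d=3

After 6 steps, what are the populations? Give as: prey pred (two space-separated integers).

Step 1: prey: 36+14-28=22; pred: 16+17-4=29
Step 2: prey: 22+8-31=0; pred: 29+19-8=40
Step 3: prey: 0+0-0=0; pred: 40+0-12=28
Step 4: prey: 0+0-0=0; pred: 28+0-8=20
Step 5: prey: 0+0-0=0; pred: 20+0-6=14
Step 6: prey: 0+0-0=0; pred: 14+0-4=10

Answer: 0 10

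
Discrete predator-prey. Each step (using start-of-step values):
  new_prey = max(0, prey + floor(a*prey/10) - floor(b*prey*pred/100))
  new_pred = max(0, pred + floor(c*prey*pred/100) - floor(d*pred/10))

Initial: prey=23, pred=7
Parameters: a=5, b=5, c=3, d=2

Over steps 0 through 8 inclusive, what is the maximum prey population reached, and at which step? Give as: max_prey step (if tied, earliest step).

Step 1: prey: 23+11-8=26; pred: 7+4-1=10
Step 2: prey: 26+13-13=26; pred: 10+7-2=15
Step 3: prey: 26+13-19=20; pred: 15+11-3=23
Step 4: prey: 20+10-23=7; pred: 23+13-4=32
Step 5: prey: 7+3-11=0; pred: 32+6-6=32
Step 6: prey: 0+0-0=0; pred: 32+0-6=26
Step 7: prey: 0+0-0=0; pred: 26+0-5=21
Step 8: prey: 0+0-0=0; pred: 21+0-4=17
Max prey = 26 at step 1

Answer: 26 1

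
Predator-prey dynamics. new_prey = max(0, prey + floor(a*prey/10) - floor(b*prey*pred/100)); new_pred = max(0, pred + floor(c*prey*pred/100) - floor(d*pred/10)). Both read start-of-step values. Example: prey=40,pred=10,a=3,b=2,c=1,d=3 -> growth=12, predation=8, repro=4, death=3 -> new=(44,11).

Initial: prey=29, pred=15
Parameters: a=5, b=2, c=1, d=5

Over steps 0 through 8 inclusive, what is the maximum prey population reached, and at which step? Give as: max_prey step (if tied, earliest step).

Answer: 144 7

Derivation:
Step 1: prey: 29+14-8=35; pred: 15+4-7=12
Step 2: prey: 35+17-8=44; pred: 12+4-6=10
Step 3: prey: 44+22-8=58; pred: 10+4-5=9
Step 4: prey: 58+29-10=77; pred: 9+5-4=10
Step 5: prey: 77+38-15=100; pred: 10+7-5=12
Step 6: prey: 100+50-24=126; pred: 12+12-6=18
Step 7: prey: 126+63-45=144; pred: 18+22-9=31
Step 8: prey: 144+72-89=127; pred: 31+44-15=60
Max prey = 144 at step 7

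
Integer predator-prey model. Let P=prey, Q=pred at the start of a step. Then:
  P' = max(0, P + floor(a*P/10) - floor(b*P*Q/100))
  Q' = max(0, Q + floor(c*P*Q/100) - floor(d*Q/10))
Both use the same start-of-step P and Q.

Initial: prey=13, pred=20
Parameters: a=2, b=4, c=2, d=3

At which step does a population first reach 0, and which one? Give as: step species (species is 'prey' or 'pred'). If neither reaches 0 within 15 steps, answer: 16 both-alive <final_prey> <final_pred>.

Answer: 16 both-alive 2 3

Derivation:
Step 1: prey: 13+2-10=5; pred: 20+5-6=19
Step 2: prey: 5+1-3=3; pred: 19+1-5=15
Step 3: prey: 3+0-1=2; pred: 15+0-4=11
Step 4: prey: 2+0-0=2; pred: 11+0-3=8
Step 5: prey: 2+0-0=2; pred: 8+0-2=6
Step 6: prey: 2+0-0=2; pred: 6+0-1=5
Step 7: prey: 2+0-0=2; pred: 5+0-1=4
Step 8: prey: 2+0-0=2; pred: 4+0-1=3
Step 9: prey: 2+0-0=2; pred: 3+0-0=3
Steps 10-15: state stable at prey=2, pred=3 (no change)
No extinction within 15 steps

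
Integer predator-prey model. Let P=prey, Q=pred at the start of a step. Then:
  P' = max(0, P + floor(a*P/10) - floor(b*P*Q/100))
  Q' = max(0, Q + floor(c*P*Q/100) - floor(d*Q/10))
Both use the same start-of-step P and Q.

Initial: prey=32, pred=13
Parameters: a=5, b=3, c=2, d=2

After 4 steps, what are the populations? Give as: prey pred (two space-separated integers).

Answer: 5 53

Derivation:
Step 1: prey: 32+16-12=36; pred: 13+8-2=19
Step 2: prey: 36+18-20=34; pred: 19+13-3=29
Step 3: prey: 34+17-29=22; pred: 29+19-5=43
Step 4: prey: 22+11-28=5; pred: 43+18-8=53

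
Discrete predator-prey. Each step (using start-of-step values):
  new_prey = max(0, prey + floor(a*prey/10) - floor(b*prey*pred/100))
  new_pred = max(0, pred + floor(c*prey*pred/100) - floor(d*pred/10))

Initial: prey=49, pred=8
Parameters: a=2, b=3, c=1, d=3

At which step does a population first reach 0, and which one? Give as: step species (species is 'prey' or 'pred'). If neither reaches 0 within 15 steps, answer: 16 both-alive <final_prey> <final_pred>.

Answer: 16 both-alive 15 3

Derivation:
Step 1: prey: 49+9-11=47; pred: 8+3-2=9
Step 2: prey: 47+9-12=44; pred: 9+4-2=11
Step 3: prey: 44+8-14=38; pred: 11+4-3=12
Step 4: prey: 38+7-13=32; pred: 12+4-3=13
Step 5: prey: 32+6-12=26; pred: 13+4-3=14
Step 6: prey: 26+5-10=21; pred: 14+3-4=13
Step 7: prey: 21+4-8=17; pred: 13+2-3=12
Step 8: prey: 17+3-6=14; pred: 12+2-3=11
Step 9: prey: 14+2-4=12; pred: 11+1-3=9
Step 10: prey: 12+2-3=11; pred: 9+1-2=8
Step 11: prey: 11+2-2=11; pred: 8+0-2=6
Step 12: prey: 11+2-1=12; pred: 6+0-1=5
Step 13: prey: 12+2-1=13; pred: 5+0-1=4
Step 14: prey: 13+2-1=14; pred: 4+0-1=3
Step 15: prey: 14+2-1=15; pred: 3+0-0=3
No extinction within 15 steps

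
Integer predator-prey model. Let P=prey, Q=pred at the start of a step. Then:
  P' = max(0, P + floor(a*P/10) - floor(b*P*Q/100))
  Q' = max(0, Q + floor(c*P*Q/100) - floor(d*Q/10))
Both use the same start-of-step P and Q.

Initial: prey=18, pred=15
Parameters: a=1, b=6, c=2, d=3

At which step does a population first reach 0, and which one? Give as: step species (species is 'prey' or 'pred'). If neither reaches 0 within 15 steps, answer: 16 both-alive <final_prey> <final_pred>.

Step 1: prey: 18+1-16=3; pred: 15+5-4=16
Step 2: prey: 3+0-2=1; pred: 16+0-4=12
Step 3: prey: 1+0-0=1; pred: 12+0-3=9
Step 4: prey: 1+0-0=1; pred: 9+0-2=7
Step 5: prey: 1+0-0=1; pred: 7+0-2=5
Step 6: prey: 1+0-0=1; pred: 5+0-1=4
Step 7: prey: 1+0-0=1; pred: 4+0-1=3
Step 8: prey: 1+0-0=1; pred: 3+0-0=3
Steps 9-15: state stable at prey=1, pred=3 (no change)
No extinction within 15 steps

Answer: 16 both-alive 1 3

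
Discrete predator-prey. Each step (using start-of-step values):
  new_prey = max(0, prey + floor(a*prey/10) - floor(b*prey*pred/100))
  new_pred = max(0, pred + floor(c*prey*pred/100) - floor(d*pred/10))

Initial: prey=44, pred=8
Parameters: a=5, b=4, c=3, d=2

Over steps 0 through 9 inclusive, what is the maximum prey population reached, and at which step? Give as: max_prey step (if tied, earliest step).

Step 1: prey: 44+22-14=52; pred: 8+10-1=17
Step 2: prey: 52+26-35=43; pred: 17+26-3=40
Step 3: prey: 43+21-68=0; pred: 40+51-8=83
Step 4: prey: 0+0-0=0; pred: 83+0-16=67
Step 5: prey: 0+0-0=0; pred: 67+0-13=54
Step 6: prey: 0+0-0=0; pred: 54+0-10=44
Step 7: prey: 0+0-0=0; pred: 44+0-8=36
Step 8: prey: 0+0-0=0; pred: 36+0-7=29
Step 9: prey: 0+0-0=0; pred: 29+0-5=24
Max prey = 52 at step 1

Answer: 52 1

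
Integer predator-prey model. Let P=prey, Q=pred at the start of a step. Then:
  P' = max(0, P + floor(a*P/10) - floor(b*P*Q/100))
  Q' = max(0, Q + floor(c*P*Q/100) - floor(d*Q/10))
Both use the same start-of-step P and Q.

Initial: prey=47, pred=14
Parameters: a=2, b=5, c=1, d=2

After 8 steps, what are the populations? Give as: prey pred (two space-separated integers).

Answer: 1 7

Derivation:
Step 1: prey: 47+9-32=24; pred: 14+6-2=18
Step 2: prey: 24+4-21=7; pred: 18+4-3=19
Step 3: prey: 7+1-6=2; pred: 19+1-3=17
Step 4: prey: 2+0-1=1; pred: 17+0-3=14
Step 5: prey: 1+0-0=1; pred: 14+0-2=12
Step 6: prey: 1+0-0=1; pred: 12+0-2=10
Step 7: prey: 1+0-0=1; pred: 10+0-2=8
Step 8: prey: 1+0-0=1; pred: 8+0-1=7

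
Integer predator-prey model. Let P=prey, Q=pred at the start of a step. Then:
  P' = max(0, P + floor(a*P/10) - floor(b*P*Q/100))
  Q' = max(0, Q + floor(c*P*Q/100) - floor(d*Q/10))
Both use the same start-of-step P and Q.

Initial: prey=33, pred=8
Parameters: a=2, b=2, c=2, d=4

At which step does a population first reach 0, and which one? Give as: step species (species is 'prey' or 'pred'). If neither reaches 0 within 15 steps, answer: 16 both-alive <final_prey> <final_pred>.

Answer: 16 both-alive 10 2

Derivation:
Step 1: prey: 33+6-5=34; pred: 8+5-3=10
Step 2: prey: 34+6-6=34; pred: 10+6-4=12
Step 3: prey: 34+6-8=32; pred: 12+8-4=16
Step 4: prey: 32+6-10=28; pred: 16+10-6=20
Step 5: prey: 28+5-11=22; pred: 20+11-8=23
Step 6: prey: 22+4-10=16; pred: 23+10-9=24
Step 7: prey: 16+3-7=12; pred: 24+7-9=22
Step 8: prey: 12+2-5=9; pred: 22+5-8=19
Step 9: prey: 9+1-3=7; pred: 19+3-7=15
Step 10: prey: 7+1-2=6; pred: 15+2-6=11
Step 11: prey: 6+1-1=6; pred: 11+1-4=8
Step 12: prey: 6+1-0=7; pred: 8+0-3=5
Step 13: prey: 7+1-0=8; pred: 5+0-2=3
Step 14: prey: 8+1-0=9; pred: 3+0-1=2
Step 15: prey: 9+1-0=10; pred: 2+0-0=2
No extinction within 15 steps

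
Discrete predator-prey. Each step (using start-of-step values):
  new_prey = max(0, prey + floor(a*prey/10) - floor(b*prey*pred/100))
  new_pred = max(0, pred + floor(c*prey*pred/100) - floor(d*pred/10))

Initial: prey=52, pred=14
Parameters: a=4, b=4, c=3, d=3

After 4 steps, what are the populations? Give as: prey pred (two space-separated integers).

Step 1: prey: 52+20-29=43; pred: 14+21-4=31
Step 2: prey: 43+17-53=7; pred: 31+39-9=61
Step 3: prey: 7+2-17=0; pred: 61+12-18=55
Step 4: prey: 0+0-0=0; pred: 55+0-16=39

Answer: 0 39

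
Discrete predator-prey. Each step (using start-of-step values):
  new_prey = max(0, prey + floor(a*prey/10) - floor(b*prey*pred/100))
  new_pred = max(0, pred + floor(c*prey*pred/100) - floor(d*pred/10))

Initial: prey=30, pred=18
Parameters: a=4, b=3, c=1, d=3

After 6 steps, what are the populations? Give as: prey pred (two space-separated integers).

Step 1: prey: 30+12-16=26; pred: 18+5-5=18
Step 2: prey: 26+10-14=22; pred: 18+4-5=17
Step 3: prey: 22+8-11=19; pred: 17+3-5=15
Step 4: prey: 19+7-8=18; pred: 15+2-4=13
Step 5: prey: 18+7-7=18; pred: 13+2-3=12
Step 6: prey: 18+7-6=19; pred: 12+2-3=11

Answer: 19 11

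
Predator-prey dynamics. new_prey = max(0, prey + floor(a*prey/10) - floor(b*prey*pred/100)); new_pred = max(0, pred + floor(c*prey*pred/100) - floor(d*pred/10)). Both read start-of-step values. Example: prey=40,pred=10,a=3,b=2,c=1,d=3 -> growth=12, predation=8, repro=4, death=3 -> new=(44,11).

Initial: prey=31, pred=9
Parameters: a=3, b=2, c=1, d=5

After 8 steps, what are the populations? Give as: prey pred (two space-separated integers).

Step 1: prey: 31+9-5=35; pred: 9+2-4=7
Step 2: prey: 35+10-4=41; pred: 7+2-3=6
Step 3: prey: 41+12-4=49; pred: 6+2-3=5
Step 4: prey: 49+14-4=59; pred: 5+2-2=5
Step 5: prey: 59+17-5=71; pred: 5+2-2=5
Step 6: prey: 71+21-7=85; pred: 5+3-2=6
Step 7: prey: 85+25-10=100; pred: 6+5-3=8
Step 8: prey: 100+30-16=114; pred: 8+8-4=12

Answer: 114 12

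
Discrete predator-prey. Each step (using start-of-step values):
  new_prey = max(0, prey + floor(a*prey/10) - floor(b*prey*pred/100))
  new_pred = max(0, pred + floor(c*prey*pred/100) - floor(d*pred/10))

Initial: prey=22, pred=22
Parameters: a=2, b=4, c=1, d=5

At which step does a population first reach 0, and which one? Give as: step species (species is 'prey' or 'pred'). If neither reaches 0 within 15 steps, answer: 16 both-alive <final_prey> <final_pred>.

Step 1: prey: 22+4-19=7; pred: 22+4-11=15
Step 2: prey: 7+1-4=4; pred: 15+1-7=9
Step 3: prey: 4+0-1=3; pred: 9+0-4=5
Step 4: prey: 3+0-0=3; pred: 5+0-2=3
Step 5: prey: 3+0-0=3; pred: 3+0-1=2
Step 6: prey: 3+0-0=3; pred: 2+0-1=1
Step 7: prey: 3+0-0=3; pred: 1+0-0=1
Steps 8-15: state stable at prey=3, pred=1 (no change)
No extinction within 15 steps

Answer: 16 both-alive 3 1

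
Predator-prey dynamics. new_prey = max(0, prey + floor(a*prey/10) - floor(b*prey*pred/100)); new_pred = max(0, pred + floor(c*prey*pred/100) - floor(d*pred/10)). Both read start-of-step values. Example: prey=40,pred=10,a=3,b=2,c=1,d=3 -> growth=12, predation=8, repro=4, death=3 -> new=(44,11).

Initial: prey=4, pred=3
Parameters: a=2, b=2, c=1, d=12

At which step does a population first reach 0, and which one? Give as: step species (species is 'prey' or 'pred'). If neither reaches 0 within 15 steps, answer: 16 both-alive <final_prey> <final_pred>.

Step 1: prey: 4+0-0=4; pred: 3+0-3=0
First extinction: pred at step 1

Answer: 1 pred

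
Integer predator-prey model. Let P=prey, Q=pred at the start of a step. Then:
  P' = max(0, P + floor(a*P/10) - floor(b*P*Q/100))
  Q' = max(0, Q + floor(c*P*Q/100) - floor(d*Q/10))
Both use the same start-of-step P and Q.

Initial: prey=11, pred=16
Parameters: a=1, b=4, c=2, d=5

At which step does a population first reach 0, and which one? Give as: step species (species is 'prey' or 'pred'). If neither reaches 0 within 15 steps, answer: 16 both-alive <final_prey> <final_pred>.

Answer: 16 both-alive 3 1

Derivation:
Step 1: prey: 11+1-7=5; pred: 16+3-8=11
Step 2: prey: 5+0-2=3; pred: 11+1-5=7
Step 3: prey: 3+0-0=3; pred: 7+0-3=4
Step 4: prey: 3+0-0=3; pred: 4+0-2=2
Step 5: prey: 3+0-0=3; pred: 2+0-1=1
Step 6: prey: 3+0-0=3; pred: 1+0-0=1
Steps 7-15: state stable at prey=3, pred=1 (no change)
No extinction within 15 steps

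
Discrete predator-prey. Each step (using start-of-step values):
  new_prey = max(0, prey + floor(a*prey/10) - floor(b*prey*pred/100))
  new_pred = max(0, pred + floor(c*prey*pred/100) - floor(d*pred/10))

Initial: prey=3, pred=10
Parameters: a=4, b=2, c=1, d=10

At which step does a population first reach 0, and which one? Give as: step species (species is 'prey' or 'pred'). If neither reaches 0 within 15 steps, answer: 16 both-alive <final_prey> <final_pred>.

Step 1: prey: 3+1-0=4; pred: 10+0-10=0
First extinction: pred at step 1

Answer: 1 pred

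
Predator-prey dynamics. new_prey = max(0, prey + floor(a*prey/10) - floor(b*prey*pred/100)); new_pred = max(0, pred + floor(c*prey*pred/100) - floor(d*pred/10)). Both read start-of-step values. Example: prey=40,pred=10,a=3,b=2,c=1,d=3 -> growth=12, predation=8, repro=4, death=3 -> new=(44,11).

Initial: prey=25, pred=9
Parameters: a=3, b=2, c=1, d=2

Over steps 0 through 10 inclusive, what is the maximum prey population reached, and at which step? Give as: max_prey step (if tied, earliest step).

Step 1: prey: 25+7-4=28; pred: 9+2-1=10
Step 2: prey: 28+8-5=31; pred: 10+2-2=10
Step 3: prey: 31+9-6=34; pred: 10+3-2=11
Step 4: prey: 34+10-7=37; pred: 11+3-2=12
Step 5: prey: 37+11-8=40; pred: 12+4-2=14
Step 6: prey: 40+12-11=41; pred: 14+5-2=17
Step 7: prey: 41+12-13=40; pred: 17+6-3=20
Step 8: prey: 40+12-16=36; pred: 20+8-4=24
Step 9: prey: 36+10-17=29; pred: 24+8-4=28
Step 10: prey: 29+8-16=21; pred: 28+8-5=31
Max prey = 41 at step 6

Answer: 41 6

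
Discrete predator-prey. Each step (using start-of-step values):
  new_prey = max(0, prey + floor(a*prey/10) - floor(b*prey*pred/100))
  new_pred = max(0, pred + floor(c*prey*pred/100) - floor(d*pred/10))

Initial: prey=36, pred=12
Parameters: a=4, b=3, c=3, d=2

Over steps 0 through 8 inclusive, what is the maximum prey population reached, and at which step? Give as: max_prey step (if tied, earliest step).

Answer: 38 1

Derivation:
Step 1: prey: 36+14-12=38; pred: 12+12-2=22
Step 2: prey: 38+15-25=28; pred: 22+25-4=43
Step 3: prey: 28+11-36=3; pred: 43+36-8=71
Step 4: prey: 3+1-6=0; pred: 71+6-14=63
Step 5: prey: 0+0-0=0; pred: 63+0-12=51
Step 6: prey: 0+0-0=0; pred: 51+0-10=41
Step 7: prey: 0+0-0=0; pred: 41+0-8=33
Step 8: prey: 0+0-0=0; pred: 33+0-6=27
Max prey = 38 at step 1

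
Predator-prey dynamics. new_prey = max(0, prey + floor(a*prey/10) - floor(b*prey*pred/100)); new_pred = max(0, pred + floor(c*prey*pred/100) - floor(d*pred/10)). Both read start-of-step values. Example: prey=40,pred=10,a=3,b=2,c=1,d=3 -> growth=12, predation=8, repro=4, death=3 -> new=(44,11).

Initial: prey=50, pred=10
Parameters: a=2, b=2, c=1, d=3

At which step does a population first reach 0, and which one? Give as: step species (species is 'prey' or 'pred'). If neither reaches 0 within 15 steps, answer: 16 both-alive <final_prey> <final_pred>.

Answer: 16 both-alive 15 3

Derivation:
Step 1: prey: 50+10-10=50; pred: 10+5-3=12
Step 2: prey: 50+10-12=48; pred: 12+6-3=15
Step 3: prey: 48+9-14=43; pred: 15+7-4=18
Step 4: prey: 43+8-15=36; pred: 18+7-5=20
Step 5: prey: 36+7-14=29; pred: 20+7-6=21
Step 6: prey: 29+5-12=22; pred: 21+6-6=21
Step 7: prey: 22+4-9=17; pred: 21+4-6=19
Step 8: prey: 17+3-6=14; pred: 19+3-5=17
Step 9: prey: 14+2-4=12; pred: 17+2-5=14
Step 10: prey: 12+2-3=11; pred: 14+1-4=11
Step 11: prey: 11+2-2=11; pred: 11+1-3=9
Step 12: prey: 11+2-1=12; pred: 9+0-2=7
Step 13: prey: 12+2-1=13; pred: 7+0-2=5
Step 14: prey: 13+2-1=14; pred: 5+0-1=4
Step 15: prey: 14+2-1=15; pred: 4+0-1=3
No extinction within 15 steps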